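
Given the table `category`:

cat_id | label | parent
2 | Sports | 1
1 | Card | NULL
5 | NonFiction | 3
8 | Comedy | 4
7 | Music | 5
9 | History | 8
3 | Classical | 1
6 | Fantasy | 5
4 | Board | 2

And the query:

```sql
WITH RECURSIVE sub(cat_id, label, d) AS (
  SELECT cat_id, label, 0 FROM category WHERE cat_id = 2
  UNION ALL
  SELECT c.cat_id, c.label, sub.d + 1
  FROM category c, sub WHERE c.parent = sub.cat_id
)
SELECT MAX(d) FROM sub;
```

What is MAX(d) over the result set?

3

Base: cat_id=2 (Sports) at d 0.
Iteration 1: rows with parent in {2} -> Board (id 4, d 1).
Iteration 2: rows with parent in {4} -> Comedy (id 8, d 2).
Iteration 3: rows with parent in {8} -> History (id 9, d 3).
Iteration 4: no rows with parent in {9}; recursion stops.
d values: 0, 1, 2, 3; the maximum is 3.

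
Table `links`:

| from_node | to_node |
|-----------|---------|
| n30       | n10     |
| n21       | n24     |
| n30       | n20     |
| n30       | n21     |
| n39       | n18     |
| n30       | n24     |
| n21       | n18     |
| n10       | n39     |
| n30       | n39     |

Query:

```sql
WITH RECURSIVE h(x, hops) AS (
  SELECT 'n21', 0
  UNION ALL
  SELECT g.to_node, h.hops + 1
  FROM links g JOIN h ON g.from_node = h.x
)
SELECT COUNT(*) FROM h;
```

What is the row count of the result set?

Base: (n21, hops=0).
Iteration 1: edges from {n21} -> (n18, hops=1), (n24, hops=1).
Iteration 2: no outgoing edges from {n18,n24}; recursion stops.
Total rows emitted: 3.

3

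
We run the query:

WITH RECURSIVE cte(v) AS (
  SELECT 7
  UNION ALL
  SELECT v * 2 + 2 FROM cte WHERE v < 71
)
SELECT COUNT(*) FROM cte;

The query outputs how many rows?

5

Base: v=7.
Iteration 1: 7 < 71 holds -> v = 7 * 2 + 2 = 16.
Iteration 2: 16 < 71 holds -> v = 16 * 2 + 2 = 34.
Iteration 3: 34 < 71 holds -> v = 34 * 2 + 2 = 70.
Iteration 4: 70 < 71 holds -> v = 70 * 2 + 2 = 142.
Iteration 5: 142 < 71 fails; recursion stops.
Total rows emitted: 5.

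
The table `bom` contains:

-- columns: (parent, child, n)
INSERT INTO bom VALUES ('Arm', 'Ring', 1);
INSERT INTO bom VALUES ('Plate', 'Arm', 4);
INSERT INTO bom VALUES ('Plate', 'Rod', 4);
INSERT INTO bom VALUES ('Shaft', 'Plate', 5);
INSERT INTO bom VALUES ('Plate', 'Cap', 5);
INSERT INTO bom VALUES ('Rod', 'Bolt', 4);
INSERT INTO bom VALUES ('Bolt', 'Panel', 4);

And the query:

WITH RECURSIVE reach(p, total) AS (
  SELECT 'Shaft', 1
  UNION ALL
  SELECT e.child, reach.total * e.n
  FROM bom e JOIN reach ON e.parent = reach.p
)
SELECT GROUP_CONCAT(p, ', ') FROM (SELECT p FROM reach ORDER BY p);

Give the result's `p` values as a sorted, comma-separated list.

Base: (Shaft, total=1).
Iteration 1: components of {Shaft} -> Plate = 1*5 = 5.
Iteration 2: components of {Plate} -> Arm = 5*4 = 20, Cap = 5*5 = 25, Rod = 5*4 = 20.
Iteration 3: components of {Arm,Cap,Rod} -> Bolt = 20*4 = 80, Ring = 20*1 = 20.
Iteration 4: components of {Bolt,Ring} -> Panel = 80*4 = 320.
Iteration 5: no further components; recursion stops.

Arm, Bolt, Cap, Panel, Plate, Ring, Rod, Shaft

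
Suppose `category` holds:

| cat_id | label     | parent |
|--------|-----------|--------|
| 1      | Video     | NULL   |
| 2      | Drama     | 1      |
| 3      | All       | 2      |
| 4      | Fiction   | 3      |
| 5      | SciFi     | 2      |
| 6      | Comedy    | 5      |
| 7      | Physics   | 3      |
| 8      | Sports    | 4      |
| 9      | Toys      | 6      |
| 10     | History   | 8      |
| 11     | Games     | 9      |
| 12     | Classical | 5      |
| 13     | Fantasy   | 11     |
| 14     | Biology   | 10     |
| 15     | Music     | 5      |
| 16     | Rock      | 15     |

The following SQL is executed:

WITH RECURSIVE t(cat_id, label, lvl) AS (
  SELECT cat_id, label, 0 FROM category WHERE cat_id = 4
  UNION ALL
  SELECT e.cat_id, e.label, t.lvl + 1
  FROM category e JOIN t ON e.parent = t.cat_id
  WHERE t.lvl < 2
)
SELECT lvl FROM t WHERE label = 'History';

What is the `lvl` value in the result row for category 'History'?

Base: cat_id=4 (Fiction) at lvl 0.
Iteration 1: rows with parent in {4} -> Sports (id 8, lvl 1).
Iteration 2: rows with parent in {8} -> History (id 10, lvl 2).
Iteration 3: lvl < 2 fails for all current rows; recursion stops.

2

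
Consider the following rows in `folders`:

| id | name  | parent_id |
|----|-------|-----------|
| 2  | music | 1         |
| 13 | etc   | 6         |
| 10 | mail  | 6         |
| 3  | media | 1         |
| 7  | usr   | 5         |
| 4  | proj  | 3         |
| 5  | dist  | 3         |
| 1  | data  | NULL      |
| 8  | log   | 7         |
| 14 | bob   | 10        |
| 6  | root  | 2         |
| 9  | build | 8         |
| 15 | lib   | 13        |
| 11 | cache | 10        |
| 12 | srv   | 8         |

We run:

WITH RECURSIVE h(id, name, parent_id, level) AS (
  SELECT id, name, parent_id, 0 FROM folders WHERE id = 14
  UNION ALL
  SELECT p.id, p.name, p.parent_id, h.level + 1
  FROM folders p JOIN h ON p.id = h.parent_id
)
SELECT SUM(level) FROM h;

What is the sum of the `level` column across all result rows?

Base: id=14 (bob), parent_id=10, level 0.
Iteration 1: join on id=10 -> mail (id 10, parent_id=6, level 1).
Iteration 2: join on id=6 -> root (id 6, parent_id=2, level 2).
Iteration 3: join on id=2 -> music (id 2, parent_id=1, level 3).
Iteration 4: join on id=1 -> data (id 1, parent_id=NULL, level 4).
Iteration 5: parent_id is NULL; no match; recursion stops.
SUM(level) = 0 + 1 + 2 + 3 + 4 = 10.

10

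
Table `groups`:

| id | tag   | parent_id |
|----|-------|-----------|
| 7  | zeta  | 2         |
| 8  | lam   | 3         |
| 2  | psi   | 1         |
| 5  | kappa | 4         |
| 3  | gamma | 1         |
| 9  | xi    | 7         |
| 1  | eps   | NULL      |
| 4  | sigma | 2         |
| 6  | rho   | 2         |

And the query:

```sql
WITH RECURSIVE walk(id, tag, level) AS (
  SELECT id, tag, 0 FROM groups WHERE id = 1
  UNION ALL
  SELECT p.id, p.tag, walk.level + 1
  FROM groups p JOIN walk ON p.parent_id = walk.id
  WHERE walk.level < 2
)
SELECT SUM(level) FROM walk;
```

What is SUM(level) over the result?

Base: id=1 (eps) at level 0.
Iteration 1: rows with parent_id in {1} -> psi (id 2, level 1), gamma (id 3, level 1).
Iteration 2: rows with parent_id in {2,3} -> sigma (id 4, level 2), rho (id 6, level 2), zeta (id 7, level 2), lam (id 8, level 2).
Iteration 3: level < 2 fails for all current rows; recursion stops.
SUM(level) = 0 + 1 + 1 + 2 + 2 + 2 + 2 = 10.

10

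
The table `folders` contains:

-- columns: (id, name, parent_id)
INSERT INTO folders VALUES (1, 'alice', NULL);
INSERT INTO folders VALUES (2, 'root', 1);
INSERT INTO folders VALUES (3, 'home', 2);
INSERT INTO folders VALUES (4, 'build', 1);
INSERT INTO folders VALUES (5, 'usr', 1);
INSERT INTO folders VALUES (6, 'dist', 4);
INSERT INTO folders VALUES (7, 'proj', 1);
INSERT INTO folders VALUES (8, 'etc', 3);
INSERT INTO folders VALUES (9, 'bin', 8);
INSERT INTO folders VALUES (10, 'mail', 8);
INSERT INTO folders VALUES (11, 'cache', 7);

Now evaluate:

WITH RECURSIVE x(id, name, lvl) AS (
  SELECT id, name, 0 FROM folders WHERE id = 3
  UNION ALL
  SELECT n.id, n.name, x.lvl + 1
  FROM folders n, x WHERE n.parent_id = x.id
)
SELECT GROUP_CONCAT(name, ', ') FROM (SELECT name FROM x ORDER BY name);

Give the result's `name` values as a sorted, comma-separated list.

Base: id=3 (home) at lvl 0.
Iteration 1: rows with parent_id in {3} -> etc (id 8, lvl 1).
Iteration 2: rows with parent_id in {8} -> bin (id 9, lvl 2), mail (id 10, lvl 2).
Iteration 3: no rows with parent_id in {9,10}; recursion stops.

bin, etc, home, mail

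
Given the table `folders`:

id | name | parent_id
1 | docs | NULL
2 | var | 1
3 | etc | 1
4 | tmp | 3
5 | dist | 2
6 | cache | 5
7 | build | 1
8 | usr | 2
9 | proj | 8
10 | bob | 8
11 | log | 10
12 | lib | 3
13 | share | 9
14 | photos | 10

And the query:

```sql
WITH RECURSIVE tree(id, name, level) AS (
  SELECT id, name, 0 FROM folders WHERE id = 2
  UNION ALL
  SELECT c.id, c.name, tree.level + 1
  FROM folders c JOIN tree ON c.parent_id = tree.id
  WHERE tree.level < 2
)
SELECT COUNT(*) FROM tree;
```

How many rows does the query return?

6

Base: id=2 (var) at level 0.
Iteration 1: rows with parent_id in {2} -> dist (id 5, level 1), usr (id 8, level 1).
Iteration 2: rows with parent_id in {5,8} -> cache (id 6, level 2), proj (id 9, level 2), bob (id 10, level 2).
Iteration 3: level < 2 fails for all current rows; recursion stops.
Total rows emitted: 6.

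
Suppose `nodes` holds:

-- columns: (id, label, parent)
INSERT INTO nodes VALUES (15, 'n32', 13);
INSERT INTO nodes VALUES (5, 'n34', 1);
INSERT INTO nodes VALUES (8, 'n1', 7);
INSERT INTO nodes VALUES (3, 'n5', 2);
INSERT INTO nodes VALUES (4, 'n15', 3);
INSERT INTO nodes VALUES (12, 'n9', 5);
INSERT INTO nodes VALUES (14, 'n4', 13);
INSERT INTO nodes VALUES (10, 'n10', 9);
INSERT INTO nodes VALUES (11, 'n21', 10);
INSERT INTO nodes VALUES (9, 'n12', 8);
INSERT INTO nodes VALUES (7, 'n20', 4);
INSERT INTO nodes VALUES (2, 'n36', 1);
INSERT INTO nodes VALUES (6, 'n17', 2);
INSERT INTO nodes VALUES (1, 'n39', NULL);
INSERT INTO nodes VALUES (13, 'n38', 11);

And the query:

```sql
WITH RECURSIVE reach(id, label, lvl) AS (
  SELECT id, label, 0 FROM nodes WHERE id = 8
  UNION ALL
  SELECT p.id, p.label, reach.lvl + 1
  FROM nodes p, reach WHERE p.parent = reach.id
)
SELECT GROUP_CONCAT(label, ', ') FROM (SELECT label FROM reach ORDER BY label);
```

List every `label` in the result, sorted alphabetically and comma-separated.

Base: id=8 (n1) at lvl 0.
Iteration 1: rows with parent in {8} -> n12 (id 9, lvl 1).
Iteration 2: rows with parent in {9} -> n10 (id 10, lvl 2).
Iteration 3: rows with parent in {10} -> n21 (id 11, lvl 3).
Iteration 4: rows with parent in {11} -> n38 (id 13, lvl 4).
Iteration 5: rows with parent in {13} -> n4 (id 14, lvl 5), n32 (id 15, lvl 5).
Iteration 6: no rows with parent in {14,15}; recursion stops.

n1, n10, n12, n21, n32, n38, n4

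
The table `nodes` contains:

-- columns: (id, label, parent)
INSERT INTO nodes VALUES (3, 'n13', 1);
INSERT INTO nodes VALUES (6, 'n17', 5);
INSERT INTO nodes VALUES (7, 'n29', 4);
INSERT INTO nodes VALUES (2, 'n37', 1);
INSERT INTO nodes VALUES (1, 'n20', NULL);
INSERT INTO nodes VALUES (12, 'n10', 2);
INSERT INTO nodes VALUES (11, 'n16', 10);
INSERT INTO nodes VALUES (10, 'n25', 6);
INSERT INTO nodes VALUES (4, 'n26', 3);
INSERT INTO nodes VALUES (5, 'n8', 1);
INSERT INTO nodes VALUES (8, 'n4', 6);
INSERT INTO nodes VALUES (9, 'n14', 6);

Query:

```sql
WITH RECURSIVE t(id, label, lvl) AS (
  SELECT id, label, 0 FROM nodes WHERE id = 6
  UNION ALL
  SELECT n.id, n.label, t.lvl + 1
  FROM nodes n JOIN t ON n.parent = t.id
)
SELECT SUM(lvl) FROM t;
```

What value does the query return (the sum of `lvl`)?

5

Base: id=6 (n17) at lvl 0.
Iteration 1: rows with parent in {6} -> n4 (id 8, lvl 1), n14 (id 9, lvl 1), n25 (id 10, lvl 1).
Iteration 2: rows with parent in {8,9,10} -> n16 (id 11, lvl 2).
Iteration 3: no rows with parent in {11}; recursion stops.
SUM(lvl) = 0 + 1 + 1 + 1 + 2 = 5.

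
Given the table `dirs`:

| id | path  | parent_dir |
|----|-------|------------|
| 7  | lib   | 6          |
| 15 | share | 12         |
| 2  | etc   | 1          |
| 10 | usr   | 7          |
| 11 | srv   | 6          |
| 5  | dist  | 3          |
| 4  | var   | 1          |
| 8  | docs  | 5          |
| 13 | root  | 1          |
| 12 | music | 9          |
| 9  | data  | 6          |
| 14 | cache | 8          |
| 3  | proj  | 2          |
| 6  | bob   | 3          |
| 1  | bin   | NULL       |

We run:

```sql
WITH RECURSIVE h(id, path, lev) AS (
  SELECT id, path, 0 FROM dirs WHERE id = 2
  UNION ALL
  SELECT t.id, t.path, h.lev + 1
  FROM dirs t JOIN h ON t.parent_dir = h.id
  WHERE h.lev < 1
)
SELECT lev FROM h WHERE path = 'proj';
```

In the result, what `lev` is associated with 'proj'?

Base: id=2 (etc) at lev 0.
Iteration 1: rows with parent_dir in {2} -> proj (id 3, lev 1).
Iteration 2: lev < 1 fails for all current rows; recursion stops.

1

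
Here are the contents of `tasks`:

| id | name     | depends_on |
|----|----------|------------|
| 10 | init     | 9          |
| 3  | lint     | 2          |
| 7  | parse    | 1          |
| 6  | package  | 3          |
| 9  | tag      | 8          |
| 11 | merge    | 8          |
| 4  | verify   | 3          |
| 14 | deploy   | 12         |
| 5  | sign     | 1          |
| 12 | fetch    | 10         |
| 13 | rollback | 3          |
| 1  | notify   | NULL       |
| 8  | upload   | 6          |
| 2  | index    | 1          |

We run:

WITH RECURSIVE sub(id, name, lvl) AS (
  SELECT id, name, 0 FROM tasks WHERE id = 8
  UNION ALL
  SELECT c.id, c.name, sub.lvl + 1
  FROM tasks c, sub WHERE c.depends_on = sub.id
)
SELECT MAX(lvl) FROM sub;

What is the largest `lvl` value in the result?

Base: id=8 (upload) at lvl 0.
Iteration 1: rows with depends_on in {8} -> tag (id 9, lvl 1), merge (id 11, lvl 1).
Iteration 2: rows with depends_on in {9,11} -> init (id 10, lvl 2).
Iteration 3: rows with depends_on in {10} -> fetch (id 12, lvl 3).
Iteration 4: rows with depends_on in {12} -> deploy (id 14, lvl 4).
Iteration 5: no rows with depends_on in {14}; recursion stops.
lvl values: 0, 1, 1, 2, 3, 4; the maximum is 4.

4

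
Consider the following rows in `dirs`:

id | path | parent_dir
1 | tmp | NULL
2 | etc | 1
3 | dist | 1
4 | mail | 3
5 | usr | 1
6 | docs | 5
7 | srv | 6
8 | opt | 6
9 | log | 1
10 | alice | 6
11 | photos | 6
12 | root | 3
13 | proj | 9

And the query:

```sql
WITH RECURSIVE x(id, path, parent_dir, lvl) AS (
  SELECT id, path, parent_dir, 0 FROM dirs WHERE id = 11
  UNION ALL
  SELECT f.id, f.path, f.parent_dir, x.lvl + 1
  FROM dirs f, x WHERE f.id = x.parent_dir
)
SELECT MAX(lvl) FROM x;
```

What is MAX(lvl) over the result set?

3

Base: id=11 (photos), parent_dir=6, lvl 0.
Iteration 1: join on id=6 -> docs (id 6, parent_dir=5, lvl 1).
Iteration 2: join on id=5 -> usr (id 5, parent_dir=1, lvl 2).
Iteration 3: join on id=1 -> tmp (id 1, parent_dir=NULL, lvl 3).
Iteration 4: parent_dir is NULL; no match; recursion stops.
lvl values: 0, 1, 2, 3; the maximum is 3.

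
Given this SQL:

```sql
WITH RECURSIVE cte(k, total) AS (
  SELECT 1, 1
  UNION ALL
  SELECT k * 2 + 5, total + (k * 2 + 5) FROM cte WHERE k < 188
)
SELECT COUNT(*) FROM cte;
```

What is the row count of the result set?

7

Base: k=1, total=1.
Iteration 1: 1 < 188 holds -> k = 1 * 2 + 5 = 7, total = 1 + 7 = 8.
Iteration 2: 7 < 188 holds -> k = 7 * 2 + 5 = 19, total = 8 + 19 = 27.
Iteration 3: 19 < 188 holds -> k = 19 * 2 + 5 = 43, total = 27 + 43 = 70.
Iteration 4: 43 < 188 holds -> k = 43 * 2 + 5 = 91, total = 70 + 91 = 161.
Iteration 5: 91 < 188 holds -> k = 91 * 2 + 5 = 187, total = 161 + 187 = 348.
Iteration 6: 187 < 188 holds -> k = 187 * 2 + 5 = 379, total = 348 + 379 = 727.
Iteration 7: 379 < 188 fails; recursion stops.
Total rows emitted: 7.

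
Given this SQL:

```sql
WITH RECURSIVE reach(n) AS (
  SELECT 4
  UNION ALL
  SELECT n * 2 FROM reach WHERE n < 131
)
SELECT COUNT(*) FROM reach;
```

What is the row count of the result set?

Base: n=4.
Iteration 1: 4 < 131 holds -> n = 4 * 2 = 8.
Iteration 2: 8 < 131 holds -> n = 8 * 2 = 16.
Iteration 3: 16 < 131 holds -> n = 16 * 2 = 32.
Iteration 4: 32 < 131 holds -> n = 32 * 2 = 64.
Iteration 5: 64 < 131 holds -> n = 64 * 2 = 128.
Iteration 6: 128 < 131 holds -> n = 128 * 2 = 256.
Iteration 7: 256 < 131 fails; recursion stops.
Total rows emitted: 7.

7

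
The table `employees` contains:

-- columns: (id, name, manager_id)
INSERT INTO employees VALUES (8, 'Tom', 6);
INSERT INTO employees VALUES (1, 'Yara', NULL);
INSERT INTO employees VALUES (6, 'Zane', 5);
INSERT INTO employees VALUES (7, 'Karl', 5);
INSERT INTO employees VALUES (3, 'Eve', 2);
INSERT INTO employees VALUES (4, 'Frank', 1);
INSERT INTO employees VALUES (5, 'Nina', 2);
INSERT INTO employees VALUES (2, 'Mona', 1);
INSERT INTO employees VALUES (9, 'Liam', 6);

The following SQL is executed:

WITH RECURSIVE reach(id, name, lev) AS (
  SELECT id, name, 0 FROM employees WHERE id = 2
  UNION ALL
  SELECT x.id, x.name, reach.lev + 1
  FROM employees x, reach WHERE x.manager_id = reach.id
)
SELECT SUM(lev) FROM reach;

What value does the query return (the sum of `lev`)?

Base: id=2 (Mona) at lev 0.
Iteration 1: rows with manager_id in {2} -> Eve (id 3, lev 1), Nina (id 5, lev 1).
Iteration 2: rows with manager_id in {3,5} -> Zane (id 6, lev 2), Karl (id 7, lev 2).
Iteration 3: rows with manager_id in {6,7} -> Tom (id 8, lev 3), Liam (id 9, lev 3).
Iteration 4: no rows with manager_id in {8,9}; recursion stops.
SUM(lev) = 0 + 1 + 1 + 2 + 2 + 3 + 3 = 12.

12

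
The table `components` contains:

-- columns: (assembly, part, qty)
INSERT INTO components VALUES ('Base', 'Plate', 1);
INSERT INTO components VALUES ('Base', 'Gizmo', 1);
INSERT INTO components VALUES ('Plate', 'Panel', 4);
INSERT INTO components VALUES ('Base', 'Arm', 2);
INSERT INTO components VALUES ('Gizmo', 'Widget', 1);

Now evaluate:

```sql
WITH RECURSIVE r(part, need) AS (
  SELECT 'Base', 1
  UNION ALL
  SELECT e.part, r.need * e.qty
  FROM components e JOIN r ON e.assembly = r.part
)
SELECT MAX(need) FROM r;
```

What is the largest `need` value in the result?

4

Base: (Base, need=1).
Iteration 1: components of {Base} -> Arm = 1*2 = 2, Gizmo = 1*1 = 1, Plate = 1*1 = 1.
Iteration 2: components of {Arm,Gizmo,Plate} -> Panel = 1*4 = 4, Widget = 1*1 = 1.
Iteration 3: no further components; recursion stops.
need values: 1, 1, 1, 2, 4, 1; the maximum is 4.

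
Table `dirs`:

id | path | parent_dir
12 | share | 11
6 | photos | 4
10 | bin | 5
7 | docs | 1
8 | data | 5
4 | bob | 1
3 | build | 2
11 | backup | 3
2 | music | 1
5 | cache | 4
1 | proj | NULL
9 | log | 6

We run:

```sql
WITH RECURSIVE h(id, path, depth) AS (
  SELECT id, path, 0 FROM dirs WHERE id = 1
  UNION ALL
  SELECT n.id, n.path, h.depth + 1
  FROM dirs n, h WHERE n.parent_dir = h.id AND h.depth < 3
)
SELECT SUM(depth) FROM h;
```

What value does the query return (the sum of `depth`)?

Base: id=1 (proj) at depth 0.
Iteration 1: rows with parent_dir in {1} -> music (id 2, depth 1), bob (id 4, depth 1), docs (id 7, depth 1).
Iteration 2: rows with parent_dir in {2,4,7} -> build (id 3, depth 2), cache (id 5, depth 2), photos (id 6, depth 2).
Iteration 3: rows with parent_dir in {3,5,6} -> data (id 8, depth 3), log (id 9, depth 3), bin (id 10, depth 3), backup (id 11, depth 3).
Iteration 4: depth < 3 fails for all current rows; recursion stops.
SUM(depth) = 0 + 1 + 1 + 1 + 2 + 2 + 2 + 3 + 3 + 3 + 3 = 21.

21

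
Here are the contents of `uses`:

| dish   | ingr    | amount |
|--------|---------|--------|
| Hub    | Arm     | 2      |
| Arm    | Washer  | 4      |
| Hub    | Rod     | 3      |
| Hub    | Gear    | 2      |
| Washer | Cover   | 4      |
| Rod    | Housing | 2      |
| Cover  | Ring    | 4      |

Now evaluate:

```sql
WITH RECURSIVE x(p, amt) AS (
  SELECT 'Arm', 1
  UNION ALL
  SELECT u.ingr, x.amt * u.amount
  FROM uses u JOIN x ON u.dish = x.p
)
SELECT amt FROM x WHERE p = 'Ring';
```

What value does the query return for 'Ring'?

Base: (Arm, amt=1).
Iteration 1: components of {Arm} -> Washer = 1*4 = 4.
Iteration 2: components of {Washer} -> Cover = 4*4 = 16.
Iteration 3: components of {Cover} -> Ring = 16*4 = 64.
Iteration 4: no further components; recursion stops.

64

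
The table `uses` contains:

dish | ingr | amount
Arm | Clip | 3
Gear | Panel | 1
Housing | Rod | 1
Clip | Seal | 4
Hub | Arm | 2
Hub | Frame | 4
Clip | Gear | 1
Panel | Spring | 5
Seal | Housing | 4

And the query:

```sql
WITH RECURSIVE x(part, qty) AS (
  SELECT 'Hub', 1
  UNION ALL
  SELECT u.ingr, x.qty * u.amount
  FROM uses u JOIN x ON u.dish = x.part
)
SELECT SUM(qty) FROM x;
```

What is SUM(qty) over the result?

Base: (Hub, qty=1).
Iteration 1: components of {Hub} -> Arm = 1*2 = 2, Frame = 1*4 = 4.
Iteration 2: components of {Arm,Frame} -> Clip = 2*3 = 6.
Iteration 3: components of {Clip} -> Gear = 6*1 = 6, Seal = 6*4 = 24.
Iteration 4: components of {Gear,Seal} -> Housing = 24*4 = 96, Panel = 6*1 = 6.
Iteration 5: components of {Housing,Panel} -> Rod = 96*1 = 96, Spring = 6*5 = 30.
Iteration 6: no further components; recursion stops.
SUM(qty) = 1 + 2 + 4 + 6 + 24 + 6 + 96 + 6 + 96 + 30 = 271.

271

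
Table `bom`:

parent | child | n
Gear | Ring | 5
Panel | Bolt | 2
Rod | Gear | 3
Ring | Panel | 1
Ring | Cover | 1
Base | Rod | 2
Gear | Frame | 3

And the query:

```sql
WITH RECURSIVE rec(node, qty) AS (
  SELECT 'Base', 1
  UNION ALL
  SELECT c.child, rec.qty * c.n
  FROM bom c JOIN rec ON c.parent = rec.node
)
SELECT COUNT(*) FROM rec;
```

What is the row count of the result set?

Base: (Base, qty=1).
Iteration 1: components of {Base} -> Rod = 1*2 = 2.
Iteration 2: components of {Rod} -> Gear = 2*3 = 6.
Iteration 3: components of {Gear} -> Frame = 6*3 = 18, Ring = 6*5 = 30.
Iteration 4: components of {Frame,Ring} -> Cover = 30*1 = 30, Panel = 30*1 = 30.
Iteration 5: components of {Cover,Panel} -> Bolt = 30*2 = 60.
Iteration 6: no further components; recursion stops.
Total rows emitted: 8.

8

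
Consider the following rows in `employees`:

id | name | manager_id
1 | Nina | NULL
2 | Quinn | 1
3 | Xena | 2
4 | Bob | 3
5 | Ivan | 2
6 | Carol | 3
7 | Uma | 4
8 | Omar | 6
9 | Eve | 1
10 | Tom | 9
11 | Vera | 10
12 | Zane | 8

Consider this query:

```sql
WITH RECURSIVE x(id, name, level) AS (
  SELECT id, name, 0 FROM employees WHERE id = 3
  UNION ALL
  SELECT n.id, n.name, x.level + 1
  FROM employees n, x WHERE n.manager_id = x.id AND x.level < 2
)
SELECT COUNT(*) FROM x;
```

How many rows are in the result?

Base: id=3 (Xena) at level 0.
Iteration 1: rows with manager_id in {3} -> Bob (id 4, level 1), Carol (id 6, level 1).
Iteration 2: rows with manager_id in {4,6} -> Uma (id 7, level 2), Omar (id 8, level 2).
Iteration 3: level < 2 fails for all current rows; recursion stops.
Total rows emitted: 5.

5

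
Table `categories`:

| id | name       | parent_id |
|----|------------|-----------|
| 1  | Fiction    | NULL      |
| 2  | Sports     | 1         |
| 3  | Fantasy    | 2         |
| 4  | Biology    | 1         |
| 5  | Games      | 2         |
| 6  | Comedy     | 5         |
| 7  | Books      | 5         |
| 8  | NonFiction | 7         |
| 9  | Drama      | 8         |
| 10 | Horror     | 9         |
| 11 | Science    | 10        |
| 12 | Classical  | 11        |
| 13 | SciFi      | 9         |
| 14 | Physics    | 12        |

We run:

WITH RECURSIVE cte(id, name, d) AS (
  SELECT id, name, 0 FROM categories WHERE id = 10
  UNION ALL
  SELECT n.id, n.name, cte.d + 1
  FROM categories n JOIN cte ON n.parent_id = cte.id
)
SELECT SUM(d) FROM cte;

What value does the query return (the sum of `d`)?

Base: id=10 (Horror) at d 0.
Iteration 1: rows with parent_id in {10} -> Science (id 11, d 1).
Iteration 2: rows with parent_id in {11} -> Classical (id 12, d 2).
Iteration 3: rows with parent_id in {12} -> Physics (id 14, d 3).
Iteration 4: no rows with parent_id in {14}; recursion stops.
SUM(d) = 0 + 1 + 2 + 3 = 6.

6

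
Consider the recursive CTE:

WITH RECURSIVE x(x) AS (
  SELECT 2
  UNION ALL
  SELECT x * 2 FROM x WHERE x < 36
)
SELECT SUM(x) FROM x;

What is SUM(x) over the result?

126

Base: x=2.
Iteration 1: 2 < 36 holds -> x = 2 * 2 = 4.
Iteration 2: 4 < 36 holds -> x = 4 * 2 = 8.
Iteration 3: 8 < 36 holds -> x = 8 * 2 = 16.
Iteration 4: 16 < 36 holds -> x = 16 * 2 = 32.
Iteration 5: 32 < 36 holds -> x = 32 * 2 = 64.
Iteration 6: 64 < 36 fails; recursion stops.
SUM(x) = 2 + 4 + 8 + 16 + 32 + 64 = 126.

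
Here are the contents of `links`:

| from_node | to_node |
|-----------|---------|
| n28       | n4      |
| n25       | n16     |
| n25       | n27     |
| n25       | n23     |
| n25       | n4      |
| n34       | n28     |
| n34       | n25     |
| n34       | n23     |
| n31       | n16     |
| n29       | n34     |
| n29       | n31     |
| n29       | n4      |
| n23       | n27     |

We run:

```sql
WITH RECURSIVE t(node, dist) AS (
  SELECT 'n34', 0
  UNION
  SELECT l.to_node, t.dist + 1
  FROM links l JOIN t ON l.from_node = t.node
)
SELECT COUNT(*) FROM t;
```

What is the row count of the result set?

Base: (n34, dist=0).
Iteration 1: edges from {n34} -> (n23, dist=1), (n25, dist=1), (n28, dist=1).
Iteration 2: edges from {n23,n25,n28} -> (n16, dist=2), (n23, dist=2), (n27, dist=2), (n4, dist=2). [UNION drops 2 duplicate row(s)]
Iteration 3: edges from {n16,n23,n27,n4} -> (n27, dist=3).
Iteration 4: no outgoing edges from {n27}; recursion stops.
Total rows emitted: 9.

9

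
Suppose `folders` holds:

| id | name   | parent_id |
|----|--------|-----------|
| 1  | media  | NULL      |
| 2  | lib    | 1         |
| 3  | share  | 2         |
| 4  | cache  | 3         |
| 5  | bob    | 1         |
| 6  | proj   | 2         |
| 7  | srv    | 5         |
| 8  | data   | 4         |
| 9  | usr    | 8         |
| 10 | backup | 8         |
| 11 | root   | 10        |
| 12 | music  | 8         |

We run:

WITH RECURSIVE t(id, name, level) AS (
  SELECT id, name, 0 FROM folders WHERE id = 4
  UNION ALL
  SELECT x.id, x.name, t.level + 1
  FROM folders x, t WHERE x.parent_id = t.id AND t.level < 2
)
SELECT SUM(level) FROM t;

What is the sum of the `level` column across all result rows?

7

Base: id=4 (cache) at level 0.
Iteration 1: rows with parent_id in {4} -> data (id 8, level 1).
Iteration 2: rows with parent_id in {8} -> usr (id 9, level 2), backup (id 10, level 2), music (id 12, level 2).
Iteration 3: level < 2 fails for all current rows; recursion stops.
SUM(level) = 0 + 1 + 2 + 2 + 2 = 7.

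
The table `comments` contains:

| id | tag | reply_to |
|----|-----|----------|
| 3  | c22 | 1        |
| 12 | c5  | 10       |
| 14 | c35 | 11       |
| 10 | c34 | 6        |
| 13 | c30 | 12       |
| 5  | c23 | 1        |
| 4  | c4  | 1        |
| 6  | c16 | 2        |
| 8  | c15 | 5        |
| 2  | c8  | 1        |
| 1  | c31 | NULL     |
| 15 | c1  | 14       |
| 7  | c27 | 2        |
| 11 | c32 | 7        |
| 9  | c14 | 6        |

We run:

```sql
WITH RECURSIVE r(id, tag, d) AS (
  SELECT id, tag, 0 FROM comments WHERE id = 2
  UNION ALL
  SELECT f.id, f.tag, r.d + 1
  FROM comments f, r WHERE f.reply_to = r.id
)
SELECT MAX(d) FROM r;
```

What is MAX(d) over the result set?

4

Base: id=2 (c8) at d 0.
Iteration 1: rows with reply_to in {2} -> c16 (id 6, d 1), c27 (id 7, d 1).
Iteration 2: rows with reply_to in {6,7} -> c14 (id 9, d 2), c34 (id 10, d 2), c32 (id 11, d 2).
Iteration 3: rows with reply_to in {9,10,11} -> c5 (id 12, d 3), c35 (id 14, d 3).
Iteration 4: rows with reply_to in {12,14} -> c30 (id 13, d 4), c1 (id 15, d 4).
Iteration 5: no rows with reply_to in {13,15}; recursion stops.
d values: 0, 1, 1, 2, 2, 2, 3, 3, 4, 4; the maximum is 4.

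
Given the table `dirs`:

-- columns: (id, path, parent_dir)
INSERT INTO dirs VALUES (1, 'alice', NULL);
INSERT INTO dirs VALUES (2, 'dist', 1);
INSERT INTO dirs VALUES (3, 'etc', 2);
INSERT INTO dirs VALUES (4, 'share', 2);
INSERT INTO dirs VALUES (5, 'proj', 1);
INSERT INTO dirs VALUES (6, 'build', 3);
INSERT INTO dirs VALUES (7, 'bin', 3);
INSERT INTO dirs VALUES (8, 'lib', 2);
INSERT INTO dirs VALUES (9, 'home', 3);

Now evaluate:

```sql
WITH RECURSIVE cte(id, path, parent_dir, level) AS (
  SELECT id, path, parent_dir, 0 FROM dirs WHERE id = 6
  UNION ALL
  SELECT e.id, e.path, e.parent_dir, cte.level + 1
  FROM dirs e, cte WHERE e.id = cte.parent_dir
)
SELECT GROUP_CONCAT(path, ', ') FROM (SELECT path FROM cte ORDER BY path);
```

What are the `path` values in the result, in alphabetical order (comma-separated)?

Base: id=6 (build), parent_dir=3, level 0.
Iteration 1: join on id=3 -> etc (id 3, parent_dir=2, level 1).
Iteration 2: join on id=2 -> dist (id 2, parent_dir=1, level 2).
Iteration 3: join on id=1 -> alice (id 1, parent_dir=NULL, level 3).
Iteration 4: parent_dir is NULL; no match; recursion stops.

alice, build, dist, etc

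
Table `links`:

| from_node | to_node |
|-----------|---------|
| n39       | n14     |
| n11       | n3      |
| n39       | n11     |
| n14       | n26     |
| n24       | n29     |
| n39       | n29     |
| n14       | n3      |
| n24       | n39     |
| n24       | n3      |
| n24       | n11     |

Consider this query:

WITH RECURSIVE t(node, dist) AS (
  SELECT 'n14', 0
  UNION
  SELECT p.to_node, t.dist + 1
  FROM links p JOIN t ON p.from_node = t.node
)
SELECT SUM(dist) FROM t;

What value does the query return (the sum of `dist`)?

2

Base: (n14, dist=0).
Iteration 1: edges from {n14} -> (n26, dist=1), (n3, dist=1).
Iteration 2: no outgoing edges from {n26,n3}; recursion stops.
SUM(dist) = 0 + 1 + 1 = 2.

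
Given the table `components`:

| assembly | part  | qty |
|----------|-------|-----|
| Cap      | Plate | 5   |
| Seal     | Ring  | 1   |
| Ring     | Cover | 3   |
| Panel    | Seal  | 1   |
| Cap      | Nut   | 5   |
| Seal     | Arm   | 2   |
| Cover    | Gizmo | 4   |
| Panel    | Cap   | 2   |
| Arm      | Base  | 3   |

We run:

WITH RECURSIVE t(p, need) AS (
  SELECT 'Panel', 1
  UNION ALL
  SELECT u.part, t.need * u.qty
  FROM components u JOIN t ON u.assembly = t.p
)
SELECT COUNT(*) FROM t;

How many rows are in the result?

10

Base: (Panel, need=1).
Iteration 1: components of {Panel} -> Cap = 1*2 = 2, Seal = 1*1 = 1.
Iteration 2: components of {Cap,Seal} -> Arm = 1*2 = 2, Nut = 2*5 = 10, Plate = 2*5 = 10, Ring = 1*1 = 1.
Iteration 3: components of {Arm,Nut,Plate,Ring} -> Base = 2*3 = 6, Cover = 1*3 = 3.
Iteration 4: components of {Base,Cover} -> Gizmo = 3*4 = 12.
Iteration 5: no further components; recursion stops.
Total rows emitted: 10.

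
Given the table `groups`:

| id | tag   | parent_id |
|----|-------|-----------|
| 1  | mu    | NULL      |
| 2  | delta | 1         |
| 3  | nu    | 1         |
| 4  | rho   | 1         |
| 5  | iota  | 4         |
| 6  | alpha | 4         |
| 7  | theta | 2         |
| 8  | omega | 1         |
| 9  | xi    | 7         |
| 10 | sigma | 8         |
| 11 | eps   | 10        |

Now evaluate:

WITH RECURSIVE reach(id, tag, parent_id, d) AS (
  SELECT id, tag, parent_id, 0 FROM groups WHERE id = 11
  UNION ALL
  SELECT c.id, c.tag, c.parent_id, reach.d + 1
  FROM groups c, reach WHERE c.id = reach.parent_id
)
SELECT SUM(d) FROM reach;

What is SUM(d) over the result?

Base: id=11 (eps), parent_id=10, d 0.
Iteration 1: join on id=10 -> sigma (id 10, parent_id=8, d 1).
Iteration 2: join on id=8 -> omega (id 8, parent_id=1, d 2).
Iteration 3: join on id=1 -> mu (id 1, parent_id=NULL, d 3).
Iteration 4: parent_id is NULL; no match; recursion stops.
SUM(d) = 0 + 1 + 2 + 3 = 6.

6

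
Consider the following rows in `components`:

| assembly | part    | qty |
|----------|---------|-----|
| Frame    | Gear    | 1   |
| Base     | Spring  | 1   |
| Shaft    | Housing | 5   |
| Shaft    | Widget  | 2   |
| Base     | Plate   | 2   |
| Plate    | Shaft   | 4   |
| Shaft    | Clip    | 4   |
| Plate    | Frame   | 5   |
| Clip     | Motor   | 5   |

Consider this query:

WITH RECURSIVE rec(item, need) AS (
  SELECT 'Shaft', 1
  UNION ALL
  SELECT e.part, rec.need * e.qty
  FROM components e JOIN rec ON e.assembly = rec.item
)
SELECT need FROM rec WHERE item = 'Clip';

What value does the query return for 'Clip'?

4

Base: (Shaft, need=1).
Iteration 1: components of {Shaft} -> Clip = 1*4 = 4, Housing = 1*5 = 5, Widget = 1*2 = 2.
Iteration 2: components of {Clip,Housing,Widget} -> Motor = 4*5 = 20.
Iteration 3: no further components; recursion stops.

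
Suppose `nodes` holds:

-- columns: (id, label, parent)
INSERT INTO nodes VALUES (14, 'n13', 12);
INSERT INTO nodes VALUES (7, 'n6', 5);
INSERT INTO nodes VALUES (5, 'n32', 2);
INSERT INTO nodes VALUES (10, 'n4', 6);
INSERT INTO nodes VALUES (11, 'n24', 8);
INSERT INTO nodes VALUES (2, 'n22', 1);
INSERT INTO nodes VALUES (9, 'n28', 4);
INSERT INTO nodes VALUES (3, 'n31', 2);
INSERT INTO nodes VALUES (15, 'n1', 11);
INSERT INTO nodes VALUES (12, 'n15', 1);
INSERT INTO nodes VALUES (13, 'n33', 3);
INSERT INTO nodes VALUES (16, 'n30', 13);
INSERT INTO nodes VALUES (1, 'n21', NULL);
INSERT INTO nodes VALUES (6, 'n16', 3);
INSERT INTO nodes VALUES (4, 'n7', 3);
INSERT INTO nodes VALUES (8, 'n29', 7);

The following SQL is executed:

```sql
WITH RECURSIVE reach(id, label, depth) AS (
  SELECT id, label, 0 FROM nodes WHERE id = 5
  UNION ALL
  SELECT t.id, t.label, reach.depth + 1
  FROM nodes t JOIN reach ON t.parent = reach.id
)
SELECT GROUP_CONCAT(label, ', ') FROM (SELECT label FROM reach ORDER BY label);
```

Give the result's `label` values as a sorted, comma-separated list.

Base: id=5 (n32) at depth 0.
Iteration 1: rows with parent in {5} -> n6 (id 7, depth 1).
Iteration 2: rows with parent in {7} -> n29 (id 8, depth 2).
Iteration 3: rows with parent in {8} -> n24 (id 11, depth 3).
Iteration 4: rows with parent in {11} -> n1 (id 15, depth 4).
Iteration 5: no rows with parent in {15}; recursion stops.

n1, n24, n29, n32, n6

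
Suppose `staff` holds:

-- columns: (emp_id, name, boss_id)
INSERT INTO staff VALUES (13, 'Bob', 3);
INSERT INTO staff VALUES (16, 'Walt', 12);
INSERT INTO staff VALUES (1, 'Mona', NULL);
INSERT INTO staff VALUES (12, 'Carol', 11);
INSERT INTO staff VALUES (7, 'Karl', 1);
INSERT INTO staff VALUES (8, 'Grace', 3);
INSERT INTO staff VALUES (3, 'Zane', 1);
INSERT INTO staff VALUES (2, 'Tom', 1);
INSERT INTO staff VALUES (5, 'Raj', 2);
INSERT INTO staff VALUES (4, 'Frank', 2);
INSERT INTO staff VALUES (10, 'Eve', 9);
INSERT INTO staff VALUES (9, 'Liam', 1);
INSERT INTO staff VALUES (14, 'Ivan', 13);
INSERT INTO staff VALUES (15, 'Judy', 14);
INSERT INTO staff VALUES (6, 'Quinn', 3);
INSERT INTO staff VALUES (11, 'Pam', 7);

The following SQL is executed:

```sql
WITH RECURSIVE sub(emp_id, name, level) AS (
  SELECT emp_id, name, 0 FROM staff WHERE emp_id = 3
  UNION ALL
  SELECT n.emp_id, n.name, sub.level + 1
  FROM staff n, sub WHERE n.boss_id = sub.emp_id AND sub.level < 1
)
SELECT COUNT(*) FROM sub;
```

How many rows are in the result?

Base: emp_id=3 (Zane) at level 0.
Iteration 1: rows with boss_id in {3} -> Quinn (id 6, level 1), Grace (id 8, level 1), Bob (id 13, level 1).
Iteration 2: level < 1 fails for all current rows; recursion stops.
Total rows emitted: 4.

4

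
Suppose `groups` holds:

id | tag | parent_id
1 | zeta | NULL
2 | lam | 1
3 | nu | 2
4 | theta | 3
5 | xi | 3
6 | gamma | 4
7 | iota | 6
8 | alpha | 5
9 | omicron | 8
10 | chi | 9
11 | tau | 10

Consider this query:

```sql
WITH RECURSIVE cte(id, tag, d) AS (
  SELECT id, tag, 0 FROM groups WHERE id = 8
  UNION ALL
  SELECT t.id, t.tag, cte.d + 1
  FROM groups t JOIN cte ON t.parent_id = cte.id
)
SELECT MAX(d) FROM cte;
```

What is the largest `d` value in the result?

Base: id=8 (alpha) at d 0.
Iteration 1: rows with parent_id in {8} -> omicron (id 9, d 1).
Iteration 2: rows with parent_id in {9} -> chi (id 10, d 2).
Iteration 3: rows with parent_id in {10} -> tau (id 11, d 3).
Iteration 4: no rows with parent_id in {11}; recursion stops.
d values: 0, 1, 2, 3; the maximum is 3.

3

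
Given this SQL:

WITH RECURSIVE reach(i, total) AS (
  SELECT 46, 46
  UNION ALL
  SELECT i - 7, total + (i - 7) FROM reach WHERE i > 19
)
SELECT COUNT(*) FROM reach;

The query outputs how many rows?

Base: i=46, total=46.
Iteration 1: 46 > 19 holds -> i = 46 - 7 = 39, total = 46 + 39 = 85.
Iteration 2: 39 > 19 holds -> i = 39 - 7 = 32, total = 85 + 32 = 117.
Iteration 3: 32 > 19 holds -> i = 32 - 7 = 25, total = 117 + 25 = 142.
Iteration 4: 25 > 19 holds -> i = 25 - 7 = 18, total = 142 + 18 = 160.
Iteration 5: 18 > 19 fails; recursion stops.
Total rows emitted: 5.

5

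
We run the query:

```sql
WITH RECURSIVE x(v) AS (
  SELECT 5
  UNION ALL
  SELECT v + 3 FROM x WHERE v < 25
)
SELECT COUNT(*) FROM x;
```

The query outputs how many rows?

8

Base: v=5.
Iteration 1: 5 < 25 holds -> v = 5 + 3 = 8.
Iteration 2: 8 < 25 holds -> v = 8 + 3 = 11.
Iteration 3: 11 < 25 holds -> v = 11 + 3 = 14.
Iteration 4: 14 < 25 holds -> v = 14 + 3 = 17.
Iteration 5: 17 < 25 holds -> v = 17 + 3 = 20.
Iteration 6: 20 < 25 holds -> v = 20 + 3 = 23.
Iteration 7: 23 < 25 holds -> v = 23 + 3 = 26.
Iteration 8: 26 < 25 fails; recursion stops.
Total rows emitted: 8.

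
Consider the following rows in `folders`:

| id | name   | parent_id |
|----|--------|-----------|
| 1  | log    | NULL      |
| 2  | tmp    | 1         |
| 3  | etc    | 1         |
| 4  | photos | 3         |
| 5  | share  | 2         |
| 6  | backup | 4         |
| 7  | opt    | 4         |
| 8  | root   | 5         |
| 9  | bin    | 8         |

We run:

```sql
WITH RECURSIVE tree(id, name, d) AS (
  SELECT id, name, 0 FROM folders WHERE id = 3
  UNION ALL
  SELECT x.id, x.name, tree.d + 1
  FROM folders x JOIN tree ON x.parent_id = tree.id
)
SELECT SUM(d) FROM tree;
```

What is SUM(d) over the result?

5

Base: id=3 (etc) at d 0.
Iteration 1: rows with parent_id in {3} -> photos (id 4, d 1).
Iteration 2: rows with parent_id in {4} -> backup (id 6, d 2), opt (id 7, d 2).
Iteration 3: no rows with parent_id in {6,7}; recursion stops.
SUM(d) = 0 + 1 + 2 + 2 = 5.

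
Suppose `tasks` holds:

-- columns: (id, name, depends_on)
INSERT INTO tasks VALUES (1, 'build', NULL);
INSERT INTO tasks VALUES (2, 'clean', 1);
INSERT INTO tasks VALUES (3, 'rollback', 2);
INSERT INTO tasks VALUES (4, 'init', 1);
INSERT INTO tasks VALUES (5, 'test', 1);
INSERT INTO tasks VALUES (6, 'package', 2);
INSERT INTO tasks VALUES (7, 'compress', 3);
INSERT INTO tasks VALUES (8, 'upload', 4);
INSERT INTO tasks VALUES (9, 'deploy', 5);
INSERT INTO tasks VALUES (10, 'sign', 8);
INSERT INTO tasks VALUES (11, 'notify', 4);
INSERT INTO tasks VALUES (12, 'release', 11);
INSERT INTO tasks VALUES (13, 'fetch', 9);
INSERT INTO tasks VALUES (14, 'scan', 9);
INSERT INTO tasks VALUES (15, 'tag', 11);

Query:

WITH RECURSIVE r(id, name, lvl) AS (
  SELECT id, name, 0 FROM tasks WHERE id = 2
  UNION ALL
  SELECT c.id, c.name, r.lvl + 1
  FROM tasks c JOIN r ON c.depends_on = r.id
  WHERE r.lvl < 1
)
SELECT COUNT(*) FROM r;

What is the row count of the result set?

3

Base: id=2 (clean) at lvl 0.
Iteration 1: rows with depends_on in {2} -> rollback (id 3, lvl 1), package (id 6, lvl 1).
Iteration 2: lvl < 1 fails for all current rows; recursion stops.
Total rows emitted: 3.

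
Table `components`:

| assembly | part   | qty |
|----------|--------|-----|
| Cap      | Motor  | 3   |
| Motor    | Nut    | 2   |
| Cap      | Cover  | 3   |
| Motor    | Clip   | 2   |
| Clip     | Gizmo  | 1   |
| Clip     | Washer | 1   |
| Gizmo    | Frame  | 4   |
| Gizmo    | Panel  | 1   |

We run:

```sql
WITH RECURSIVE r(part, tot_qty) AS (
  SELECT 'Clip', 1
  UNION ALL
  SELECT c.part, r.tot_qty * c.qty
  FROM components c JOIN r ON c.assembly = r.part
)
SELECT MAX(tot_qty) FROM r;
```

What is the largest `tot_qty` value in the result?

Base: (Clip, tot_qty=1).
Iteration 1: components of {Clip} -> Gizmo = 1*1 = 1, Washer = 1*1 = 1.
Iteration 2: components of {Gizmo,Washer} -> Frame = 1*4 = 4, Panel = 1*1 = 1.
Iteration 3: no further components; recursion stops.
tot_qty values: 1, 1, 1, 4, 1; the maximum is 4.

4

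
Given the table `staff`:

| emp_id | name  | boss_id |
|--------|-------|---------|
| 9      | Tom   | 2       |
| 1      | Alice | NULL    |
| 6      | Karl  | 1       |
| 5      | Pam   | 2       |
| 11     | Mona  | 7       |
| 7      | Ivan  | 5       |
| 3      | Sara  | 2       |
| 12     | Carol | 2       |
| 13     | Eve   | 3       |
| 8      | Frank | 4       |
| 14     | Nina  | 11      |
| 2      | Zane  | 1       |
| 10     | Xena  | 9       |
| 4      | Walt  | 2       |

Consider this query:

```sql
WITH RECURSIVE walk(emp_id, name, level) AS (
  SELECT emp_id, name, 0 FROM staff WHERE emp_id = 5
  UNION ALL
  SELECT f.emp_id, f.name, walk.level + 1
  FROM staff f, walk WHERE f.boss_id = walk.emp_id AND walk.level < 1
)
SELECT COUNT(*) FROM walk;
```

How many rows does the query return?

2

Base: emp_id=5 (Pam) at level 0.
Iteration 1: rows with boss_id in {5} -> Ivan (id 7, level 1).
Iteration 2: level < 1 fails for all current rows; recursion stops.
Total rows emitted: 2.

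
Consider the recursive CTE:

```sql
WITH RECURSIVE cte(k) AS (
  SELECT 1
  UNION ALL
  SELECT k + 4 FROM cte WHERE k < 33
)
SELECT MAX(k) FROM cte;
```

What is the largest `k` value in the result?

33

Base: k=1.
Iteration 1: 1 < 33 holds -> k = 1 + 4 = 5.
Iteration 2: 5 < 33 holds -> k = 5 + 4 = 9.
Iteration 3: 9 < 33 holds -> k = 9 + 4 = 13.
Iteration 4: 13 < 33 holds -> k = 13 + 4 = 17.
Iteration 5: 17 < 33 holds -> k = 17 + 4 = 21.
Iteration 6: 21 < 33 holds -> k = 21 + 4 = 25.
Iteration 7: 25 < 33 holds -> k = 25 + 4 = 29.
Iteration 8: 29 < 33 holds -> k = 29 + 4 = 33.
Iteration 9: 33 < 33 fails; recursion stops.
k values: 1, 5, 9, 13, 17, 21, 25, 29, 33; the maximum is 33.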